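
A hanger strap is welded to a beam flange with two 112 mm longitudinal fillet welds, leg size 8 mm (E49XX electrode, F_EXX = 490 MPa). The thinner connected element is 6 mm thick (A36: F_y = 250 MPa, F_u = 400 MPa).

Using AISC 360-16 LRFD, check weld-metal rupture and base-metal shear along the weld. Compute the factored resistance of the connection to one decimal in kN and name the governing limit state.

201.6 kN (base-metal shear governs)

Weld metal: throat = 0.707×8 = 5.656 mm, L = 2×112 = 224 mm. φR_n = 0.75 × 0.6 × 490 × 5.656 × 224 = 279.4 kN.
Base metal shear (6 mm plate): yield φR_n = 1.0×0.6×250×6×224 = 201.6 kN; rupture φR_n = 0.75×0.6×400×6×224 = 241.9 kN; take 201.6 kN (yield).
Governing: min(279.4, 201.6) = 201.6 kN → base-metal shear.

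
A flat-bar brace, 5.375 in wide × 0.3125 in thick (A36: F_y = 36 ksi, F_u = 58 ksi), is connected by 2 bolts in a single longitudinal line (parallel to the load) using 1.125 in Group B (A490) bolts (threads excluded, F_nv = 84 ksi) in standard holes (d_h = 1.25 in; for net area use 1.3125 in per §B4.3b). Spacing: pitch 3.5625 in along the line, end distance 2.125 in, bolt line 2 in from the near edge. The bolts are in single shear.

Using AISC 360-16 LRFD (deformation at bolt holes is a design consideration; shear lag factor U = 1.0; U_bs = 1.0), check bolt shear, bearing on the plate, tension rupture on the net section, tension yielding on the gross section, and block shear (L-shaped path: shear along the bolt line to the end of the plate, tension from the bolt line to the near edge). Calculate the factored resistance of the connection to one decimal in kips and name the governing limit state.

Bolt shear: A_b = π(1.125)²/4 = 0.99402 in². φR_n = 0.75 × 84 × 0.99402 × 2 × 1 = 125.2 kips.
Bearing (0.3125 in plate, F_u = 58 ksi): end bolts L_c = 2.125 − 1.25/2 = 1.5, R_n = min(1.2×1.5×0.3125×58, 2.4×1.125×0.3125×58) = 32.625 kips/bolt; interior L_c = 3.5625 − 1.25 = 2.3125, R_n = 48.938 kips/bolt. φR_n = 0.75 × (1×32.625 + 1×48.938) = 61.2 kips.
Tension rupture (net): A_n = (5.375 − 1×1.3125)×0.3125 = 1.2695 in² (U = 1.0, A_e = A_n). φR_n = 0.75 × 58 × 1.2695 = 55.2 kips.
Tension yield (gross): A_g = 5.375×0.3125 = 1.6797 in². φR_n = 0.90 × 36 × 1.6797 = 54.4 kips.
Block shear: shear path 1×[2.125+1×3.5625] = 1×5.6875 in, A_gv = 1.7773, A_nv = 1×(5.6875 − 1.5×1.3125)×0.3125 = 1.1621 in²; tension to near edge: (2 − 0.5×1.3125)×0.3125 = 0.41992 in². R_n = min(0.6×58×1.1621, 0.6×36×1.7773) + 1.0×58×0.41992 = min(40.441, 38.39) + 24.355 = 62.745 kips. φR_n = 0.75 × 62.745 = 47.1 kips.
Governing: min(125.2, 61.2, 55.2, 54.4, 47.1) = 47.1 kips → block shear.

47.1 kips (block shear governs)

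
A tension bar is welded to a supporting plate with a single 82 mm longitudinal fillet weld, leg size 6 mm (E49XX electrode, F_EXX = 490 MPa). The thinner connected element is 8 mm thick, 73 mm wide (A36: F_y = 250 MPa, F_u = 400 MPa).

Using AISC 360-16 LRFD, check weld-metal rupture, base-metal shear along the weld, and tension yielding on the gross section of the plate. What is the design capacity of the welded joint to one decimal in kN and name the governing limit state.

Weld metal: throat = 0.707×6 = 4.242 mm, L = 82 mm. φR_n = 0.75 × 0.6 × 490 × 4.242 × 82 = 76.7 kN.
Base metal shear (8 mm plate): yield φR_n = 1.0×0.6×250×8×82 = 98.4 kN; rupture φR_n = 0.75×0.6×400×8×82 = 118.1 kN; take 98.4 kN (yield).
Tension yield (gross): A_g = 73×8 = 584 mm². φR_n = 0.90 × 250 × 584 = 131.4 kN.
Governing: min(76.7, 98.4, 131.4) = 76.7 kN → weld metal.

76.7 kN (weld metal governs)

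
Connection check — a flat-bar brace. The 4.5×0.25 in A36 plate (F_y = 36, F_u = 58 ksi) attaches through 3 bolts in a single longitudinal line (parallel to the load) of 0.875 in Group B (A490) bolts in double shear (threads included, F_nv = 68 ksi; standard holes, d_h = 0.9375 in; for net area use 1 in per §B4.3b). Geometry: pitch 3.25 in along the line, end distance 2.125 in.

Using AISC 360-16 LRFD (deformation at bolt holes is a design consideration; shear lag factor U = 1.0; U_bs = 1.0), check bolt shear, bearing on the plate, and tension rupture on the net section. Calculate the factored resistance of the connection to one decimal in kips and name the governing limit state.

Bolt shear: A_b = π(0.875)²/4 = 0.60132 in². φR_n = 0.75 × 68 × 0.60132 × 3 × 2 = 184.0 kips.
Bearing (0.25 in plate, F_u = 58 ksi): end bolts L_c = 2.125 − 0.9375/2 = 1.65625, R_n = min(1.2×1.65625×0.25×58, 2.4×0.875×0.25×58) = 28.819 kips/bolt; interior L_c = 3.25 − 0.9375 = 2.3125, R_n = 30.45 kips/bolt. φR_n = 0.75 × (1×28.819 + 2×30.45) = 67.3 kips.
Tension rupture (net): A_n = (4.5 − 1×1)×0.25 = 0.875 in² (U = 1.0, A_e = A_n). φR_n = 0.75 × 58 × 0.875 = 38.1 kips.
Governing: min(184.0, 67.3, 38.1) = 38.1 kips → net-section rupture.

38.1 kips (net-section rupture governs)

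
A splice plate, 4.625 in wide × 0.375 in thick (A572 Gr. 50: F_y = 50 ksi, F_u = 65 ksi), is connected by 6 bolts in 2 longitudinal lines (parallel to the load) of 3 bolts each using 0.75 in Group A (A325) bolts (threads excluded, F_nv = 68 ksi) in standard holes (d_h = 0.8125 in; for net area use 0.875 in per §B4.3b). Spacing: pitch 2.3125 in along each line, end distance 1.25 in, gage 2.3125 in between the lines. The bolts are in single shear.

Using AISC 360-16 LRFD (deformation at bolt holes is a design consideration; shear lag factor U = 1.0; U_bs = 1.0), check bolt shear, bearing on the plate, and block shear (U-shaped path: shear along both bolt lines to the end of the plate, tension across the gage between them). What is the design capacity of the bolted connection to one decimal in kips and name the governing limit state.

Bolt shear: A_b = π(0.75)²/4 = 0.44179 in². φR_n = 0.75 × 68 × 0.44179 × 6 × 1 = 135.2 kips.
Bearing (0.375 in plate, F_u = 65 ksi): end bolts L_c = 1.25 − 0.8125/2 = 0.84375, R_n = min(1.2×0.84375×0.375×65, 2.4×0.75×0.375×65) = 24.68 kips/bolt; interior L_c = 2.3125 − 0.8125 = 1.5, R_n = 43.875 kips/bolt. φR_n = 0.75 × (2×24.68 + 4×43.875) = 168.6 kips.
Block shear: shear path 2×[1.25+2×2.3125] = 2×5.875 in, A_gv = 4.4063, A_nv = 2×(5.875 − 2.5×0.875)×0.375 = 2.7656 in²; tension across gage: (2.3125 − 1×0.875)×0.375 = 0.53906 in². R_n = min(0.6×65×2.7656, 0.6×50×4.4063) + 1.0×65×0.53906 = min(107.86, 132.19) + 35.039 = 142.9 kips. φR_n = 0.75 × 142.9 = 107.2 kips.
Governing: min(135.2, 168.6, 107.2) = 107.2 kips → block shear.

107.2 kips (block shear governs)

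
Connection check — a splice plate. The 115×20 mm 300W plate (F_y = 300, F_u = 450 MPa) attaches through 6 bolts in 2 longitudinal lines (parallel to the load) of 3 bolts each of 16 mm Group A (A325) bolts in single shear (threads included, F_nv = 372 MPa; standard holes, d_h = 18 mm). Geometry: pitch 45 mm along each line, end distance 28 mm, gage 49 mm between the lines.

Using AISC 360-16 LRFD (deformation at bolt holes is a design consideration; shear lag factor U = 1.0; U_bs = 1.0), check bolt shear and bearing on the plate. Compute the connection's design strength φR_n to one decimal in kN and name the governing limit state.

Bolt shear: A_b = π(16)²/4 = 201.06 mm². φR_n = 0.75 × 372 × 201.06 × 6 × 1 = 336.6 kN.
Bearing (20 mm plate, F_u = 450 MPa): end bolts L_c = 28 − 18/2 = 19, R_n = min(1.2×19×20×450, 2.4×16×20×450) = 205.2 kN/bolt; interior L_c = 45 − 18 = 27, R_n = 291.6 kN/bolt. φR_n = 0.75 × (2×205.2 + 4×291.6) = 1182.6 kN.
Governing: min(336.6, 1182.6) = 336.6 kN → bolt shear.

336.6 kN (bolt shear governs)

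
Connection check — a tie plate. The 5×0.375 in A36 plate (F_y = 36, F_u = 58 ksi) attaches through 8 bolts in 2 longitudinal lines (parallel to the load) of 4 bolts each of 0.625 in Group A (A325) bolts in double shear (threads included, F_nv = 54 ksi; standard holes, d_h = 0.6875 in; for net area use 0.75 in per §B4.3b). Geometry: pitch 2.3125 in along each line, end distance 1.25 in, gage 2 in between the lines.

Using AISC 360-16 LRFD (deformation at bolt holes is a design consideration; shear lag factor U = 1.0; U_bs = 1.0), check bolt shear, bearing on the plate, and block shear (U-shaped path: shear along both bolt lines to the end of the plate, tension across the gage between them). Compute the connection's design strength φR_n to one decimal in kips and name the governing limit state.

Bolt shear: A_b = π(0.625)²/4 = 0.3068 in². φR_n = 0.75 × 54 × 0.3068 × 8 × 2 = 198.8 kips.
Bearing (0.375 in plate, F_u = 58 ksi): end bolts L_c = 1.25 − 0.6875/2 = 0.90625, R_n = min(1.2×0.90625×0.375×58, 2.4×0.625×0.375×58) = 23.653 kips/bolt; interior L_c = 2.3125 − 0.6875 = 1.625, R_n = 32.625 kips/bolt. φR_n = 0.75 × (2×23.653 + 6×32.625) = 182.3 kips.
Block shear: shear path 2×[1.25+3×2.3125] = 2×8.1875 in, A_gv = 6.1406, A_nv = 2×(8.1875 − 3.5×0.75)×0.375 = 4.1719 in²; tension across gage: (2 − 1×0.75)×0.375 = 0.46875 in². R_n = min(0.6×58×4.1719, 0.6×36×6.1406) + 1.0×58×0.46875 = min(145.18, 132.64) + 27.188 = 159.83 kips. φR_n = 0.75 × 159.83 = 119.9 kips.
Governing: min(198.8, 182.3, 119.9) = 119.9 kips → block shear.

119.9 kips (block shear governs)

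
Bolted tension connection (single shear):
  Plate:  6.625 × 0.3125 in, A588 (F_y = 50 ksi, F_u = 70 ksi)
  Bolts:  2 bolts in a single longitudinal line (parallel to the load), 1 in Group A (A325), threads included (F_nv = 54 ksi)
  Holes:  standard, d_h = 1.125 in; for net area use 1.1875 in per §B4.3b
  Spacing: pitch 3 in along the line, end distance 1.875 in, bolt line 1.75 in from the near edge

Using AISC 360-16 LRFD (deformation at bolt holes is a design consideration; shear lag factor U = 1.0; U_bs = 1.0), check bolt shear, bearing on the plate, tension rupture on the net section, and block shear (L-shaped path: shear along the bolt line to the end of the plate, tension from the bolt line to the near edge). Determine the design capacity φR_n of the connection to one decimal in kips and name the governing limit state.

49.4 kips (block shear governs)

Bolt shear: A_b = π(1)²/4 = 0.7854 in². φR_n = 0.75 × 54 × 0.7854 × 2 × 1 = 63.6 kips.
Bearing (0.3125 in plate, F_u = 70 ksi): end bolts L_c = 1.875 − 1.125/2 = 1.3125, R_n = min(1.2×1.3125×0.3125×70, 2.4×1×0.3125×70) = 34.453 kips/bolt; interior L_c = 3 − 1.125 = 1.875, R_n = 49.219 kips/bolt. φR_n = 0.75 × (1×34.453 + 1×49.219) = 62.8 kips.
Tension rupture (net): A_n = (6.625 − 1×1.1875)×0.3125 = 1.6992 in² (U = 1.0, A_e = A_n). φR_n = 0.75 × 70 × 1.6992 = 89.2 kips.
Block shear: shear path 1×[1.875+1×3] = 1×4.875 in, A_gv = 1.5234, A_nv = 1×(4.875 − 1.5×1.1875)×0.3125 = 0.9668 in²; tension to near edge: (1.75 − 0.5×1.1875)×0.3125 = 0.36133 in². R_n = min(0.6×70×0.9668, 0.6×50×1.5234) + 1.0×70×0.36133 = min(40.606, 45.702) + 25.293 = 65.899 kips. φR_n = 0.75 × 65.899 = 49.4 kips.
Governing: min(63.6, 62.8, 89.2, 49.4) = 49.4 kips → block shear.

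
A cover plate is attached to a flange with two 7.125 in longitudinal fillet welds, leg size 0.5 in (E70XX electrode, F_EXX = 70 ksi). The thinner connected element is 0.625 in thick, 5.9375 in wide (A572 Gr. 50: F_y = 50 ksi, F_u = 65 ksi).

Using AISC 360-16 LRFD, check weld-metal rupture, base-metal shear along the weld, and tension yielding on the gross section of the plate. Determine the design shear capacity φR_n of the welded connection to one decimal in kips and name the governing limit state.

158.7 kips (weld metal governs)

Weld metal: throat = 0.707×0.5 = 0.3535 in, L = 2×7.125 = 14.25 in. φR_n = 0.75 × 0.6 × 70 × 0.3535 × 14.25 = 158.7 kips.
Base metal shear (0.625 in plate): yield φR_n = 1.0×0.6×50×0.625×14.25 = 267.2 kips; rupture φR_n = 0.75×0.6×65×0.625×14.25 = 260.5 kips; take 260.5 kips (rupture).
Tension yield (gross): A_g = 5.9375×0.625 = 3.7109 in². φR_n = 0.90 × 50 × 3.7109 = 167.0 kips.
Governing: min(158.7, 260.5, 167.0) = 158.7 kips → weld metal.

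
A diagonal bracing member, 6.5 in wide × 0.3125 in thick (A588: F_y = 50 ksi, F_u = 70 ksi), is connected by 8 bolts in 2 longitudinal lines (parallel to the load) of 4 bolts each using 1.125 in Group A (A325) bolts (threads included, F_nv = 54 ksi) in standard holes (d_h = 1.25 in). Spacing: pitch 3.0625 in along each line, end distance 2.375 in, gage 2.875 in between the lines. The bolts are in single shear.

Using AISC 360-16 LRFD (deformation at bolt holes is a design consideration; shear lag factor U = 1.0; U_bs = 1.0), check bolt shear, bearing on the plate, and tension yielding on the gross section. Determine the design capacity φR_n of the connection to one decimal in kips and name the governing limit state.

91.4 kips (gross-section yield governs)

Bolt shear: A_b = π(1.125)²/4 = 0.99402 in². φR_n = 0.75 × 54 × 0.99402 × 8 × 1 = 322.1 kips.
Bearing (0.3125 in plate, F_u = 70 ksi): end bolts L_c = 2.375 − 1.25/2 = 1.75, R_n = min(1.2×1.75×0.3125×70, 2.4×1.125×0.3125×70) = 45.938 kips/bolt; interior L_c = 3.0625 − 1.25 = 1.8125, R_n = 47.578 kips/bolt. φR_n = 0.75 × (2×45.938 + 6×47.578) = 283.0 kips.
Tension yield (gross): A_g = 6.5×0.3125 = 2.0313 in². φR_n = 0.90 × 50 × 2.0313 = 91.4 kips.
Governing: min(322.1, 283.0, 91.4) = 91.4 kips → gross-section yield.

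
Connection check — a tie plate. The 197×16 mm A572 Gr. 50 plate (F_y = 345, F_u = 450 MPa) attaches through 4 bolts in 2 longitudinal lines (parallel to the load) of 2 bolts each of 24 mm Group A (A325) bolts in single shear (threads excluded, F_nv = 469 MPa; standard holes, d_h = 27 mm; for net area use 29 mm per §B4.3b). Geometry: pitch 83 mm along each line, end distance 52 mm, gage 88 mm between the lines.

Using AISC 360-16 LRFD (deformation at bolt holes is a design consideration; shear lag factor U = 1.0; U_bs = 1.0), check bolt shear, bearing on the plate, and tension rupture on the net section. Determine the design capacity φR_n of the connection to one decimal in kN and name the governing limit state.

636.5 kN (bolt shear governs)

Bolt shear: A_b = π(24)²/4 = 452.39 mm². φR_n = 0.75 × 469 × 452.39 × 4 × 1 = 636.5 kN.
Bearing (16 mm plate, F_u = 450 MPa): end bolts L_c = 52 − 27/2 = 38.5, R_n = min(1.2×38.5×16×450, 2.4×24×16×450) = 332.64 kN/bolt; interior L_c = 83 − 27 = 56, R_n = 414.72 kN/bolt. φR_n = 0.75 × (2×332.64 + 2×414.72) = 1121.0 kN.
Tension rupture (net): A_n = (197 − 2×29)×16 = 2224 mm² (U = 1.0, A_e = A_n). φR_n = 0.75 × 450 × 2224 = 750.6 kN.
Governing: min(636.5, 1121.0, 750.6) = 636.5 kN → bolt shear.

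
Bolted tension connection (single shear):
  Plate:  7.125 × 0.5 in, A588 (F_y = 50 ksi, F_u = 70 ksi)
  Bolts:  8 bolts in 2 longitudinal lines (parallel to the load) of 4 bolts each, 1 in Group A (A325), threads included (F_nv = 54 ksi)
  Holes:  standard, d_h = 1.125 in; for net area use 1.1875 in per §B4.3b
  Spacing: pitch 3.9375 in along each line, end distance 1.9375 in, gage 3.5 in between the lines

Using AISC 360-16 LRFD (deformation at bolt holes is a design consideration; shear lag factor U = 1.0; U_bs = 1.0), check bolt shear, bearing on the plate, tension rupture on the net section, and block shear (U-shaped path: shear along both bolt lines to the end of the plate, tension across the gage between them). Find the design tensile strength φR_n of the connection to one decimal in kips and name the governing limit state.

124.7 kips (net-section rupture governs)

Bolt shear: A_b = π(1)²/4 = 0.7854 in². φR_n = 0.75 × 54 × 0.7854 × 8 × 1 = 254.5 kips.
Bearing (0.5 in plate, F_u = 70 ksi): end bolts L_c = 1.9375 − 1.125/2 = 1.375, R_n = min(1.2×1.375×0.5×70, 2.4×1×0.5×70) = 57.75 kips/bolt; interior L_c = 3.9375 − 1.125 = 2.8125, R_n = 84 kips/bolt. φR_n = 0.75 × (2×57.75 + 6×84) = 464.6 kips.
Tension rupture (net): A_n = (7.125 − 2×1.1875)×0.5 = 2.375 in² (U = 1.0, A_e = A_n). φR_n = 0.75 × 70 × 2.375 = 124.7 kips.
Block shear: shear path 2×[1.9375+3×3.9375] = 2×13.75 in, A_gv = 13.75, A_nv = 2×(13.75 − 3.5×1.1875)×0.5 = 9.5938 in²; tension across gage: (3.5 − 1×1.1875)×0.5 = 1.1563 in². R_n = min(0.6×70×9.5938, 0.6×50×13.75) + 1.0×70×1.1563 = min(402.94, 412.5) + 80.941 = 483.88 kips. φR_n = 0.75 × 483.88 = 362.9 kips.
Governing: min(254.5, 464.6, 124.7, 362.9) = 124.7 kips → net-section rupture.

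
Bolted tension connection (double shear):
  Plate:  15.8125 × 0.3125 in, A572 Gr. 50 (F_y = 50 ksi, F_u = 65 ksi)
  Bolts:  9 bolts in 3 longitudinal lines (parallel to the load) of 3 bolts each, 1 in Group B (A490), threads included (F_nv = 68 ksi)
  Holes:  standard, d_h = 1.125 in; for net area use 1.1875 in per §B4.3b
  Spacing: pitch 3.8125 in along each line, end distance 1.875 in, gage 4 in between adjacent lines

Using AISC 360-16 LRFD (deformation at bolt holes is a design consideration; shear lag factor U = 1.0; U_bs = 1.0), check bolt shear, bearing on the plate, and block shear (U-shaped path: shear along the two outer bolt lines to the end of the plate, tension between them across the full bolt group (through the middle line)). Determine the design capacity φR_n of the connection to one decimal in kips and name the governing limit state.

205.1 kips (block shear governs)

Bolt shear: A_b = π(1)²/4 = 0.7854 in². φR_n = 0.75 × 68 × 0.7854 × 9 × 2 = 721.0 kips.
Bearing (0.3125 in plate, F_u = 65 ksi): end bolts L_c = 1.875 − 1.125/2 = 1.3125, R_n = min(1.2×1.3125×0.3125×65, 2.4×1×0.3125×65) = 31.992 kips/bolt; interior L_c = 3.8125 − 1.125 = 2.6875, R_n = 48.75 kips/bolt. φR_n = 0.75 × (3×31.992 + 6×48.75) = 291.4 kips.
Block shear: shear path 2×[1.875+2×3.8125] = 2×9.5 in, A_gv = 5.9375, A_nv = 2×(9.5 − 2.5×1.1875)×0.3125 = 4.082 in²; tension across gage: (8 − 2×1.1875)×0.3125 = 1.7578 in². R_n = min(0.6×65×4.082, 0.6×50×5.9375) + 1.0×65×1.7578 = min(159.2, 178.13) + 114.26 = 273.46 kips. φR_n = 0.75 × 273.46 = 205.1 kips.
Governing: min(721.0, 291.4, 205.1) = 205.1 kips → block shear.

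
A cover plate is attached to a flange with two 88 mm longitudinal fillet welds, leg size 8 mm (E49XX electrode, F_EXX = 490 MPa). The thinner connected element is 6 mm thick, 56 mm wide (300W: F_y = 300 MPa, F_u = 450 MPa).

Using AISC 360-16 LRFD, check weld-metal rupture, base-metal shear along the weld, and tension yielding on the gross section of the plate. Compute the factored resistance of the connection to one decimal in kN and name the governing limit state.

90.7 kN (gross-section yield governs)

Weld metal: throat = 0.707×8 = 5.656 mm, L = 2×88 = 176 mm. φR_n = 0.75 × 0.6 × 490 × 5.656 × 176 = 219.5 kN.
Base metal shear (6 mm plate): yield φR_n = 1.0×0.6×300×6×176 = 190.1 kN; rupture φR_n = 0.75×0.6×450×6×176 = 213.8 kN; take 190.1 kN (yield).
Tension yield (gross): A_g = 56×6 = 336 mm². φR_n = 0.90 × 300 × 336 = 90.7 kN.
Governing: min(219.5, 190.1, 90.7) = 90.7 kN → gross-section yield.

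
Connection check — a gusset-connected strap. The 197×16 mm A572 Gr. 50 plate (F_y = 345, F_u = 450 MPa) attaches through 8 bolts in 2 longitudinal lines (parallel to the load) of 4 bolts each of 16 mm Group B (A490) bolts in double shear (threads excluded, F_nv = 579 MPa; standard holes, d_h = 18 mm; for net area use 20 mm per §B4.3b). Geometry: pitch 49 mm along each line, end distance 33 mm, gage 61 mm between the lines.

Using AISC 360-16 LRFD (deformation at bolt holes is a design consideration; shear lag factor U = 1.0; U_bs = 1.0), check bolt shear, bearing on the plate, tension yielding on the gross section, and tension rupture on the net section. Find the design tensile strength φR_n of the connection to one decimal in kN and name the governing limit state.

847.8 kN (net-section rupture governs)

Bolt shear: A_b = π(16)²/4 = 201.06 mm². φR_n = 0.75 × 579 × 201.06 × 8 × 2 = 1397.0 kN.
Bearing (16 mm plate, F_u = 450 MPa): end bolts L_c = 33 − 18/2 = 24, R_n = min(1.2×24×16×450, 2.4×16×16×450) = 207.36 kN/bolt; interior L_c = 49 − 18 = 31, R_n = 267.84 kN/bolt. φR_n = 0.75 × (2×207.36 + 6×267.84) = 1516.3 kN.
Tension yield (gross): A_g = 197×16 = 3152 mm². φR_n = 0.90 × 345 × 3152 = 978.7 kN.
Tension rupture (net): A_n = (197 − 2×20)×16 = 2512 mm² (U = 1.0, A_e = A_n). φR_n = 0.75 × 450 × 2512 = 847.8 kN.
Governing: min(1397.0, 1516.3, 978.7, 847.8) = 847.8 kN → net-section rupture.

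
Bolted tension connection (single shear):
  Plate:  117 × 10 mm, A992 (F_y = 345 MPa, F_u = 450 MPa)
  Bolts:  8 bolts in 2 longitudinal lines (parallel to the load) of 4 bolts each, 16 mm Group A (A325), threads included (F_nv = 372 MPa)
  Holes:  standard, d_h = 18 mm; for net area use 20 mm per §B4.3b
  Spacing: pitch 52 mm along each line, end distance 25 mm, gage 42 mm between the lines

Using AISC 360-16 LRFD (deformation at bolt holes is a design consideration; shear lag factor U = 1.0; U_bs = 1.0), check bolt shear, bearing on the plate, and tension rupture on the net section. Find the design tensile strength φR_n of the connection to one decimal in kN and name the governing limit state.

259.9 kN (net-section rupture governs)

Bolt shear: A_b = π(16)²/4 = 201.06 mm². φR_n = 0.75 × 372 × 201.06 × 8 × 1 = 448.8 kN.
Bearing (10 mm plate, F_u = 450 MPa): end bolts L_c = 25 − 18/2 = 16, R_n = min(1.2×16×10×450, 2.4×16×10×450) = 86.4 kN/bolt; interior L_c = 52 − 18 = 34, R_n = 172.8 kN/bolt. φR_n = 0.75 × (2×86.4 + 6×172.8) = 907.2 kN.
Tension rupture (net): A_n = (117 − 2×20)×10 = 770 mm² (U = 1.0, A_e = A_n). φR_n = 0.75 × 450 × 770 = 259.9 kN.
Governing: min(448.8, 907.2, 259.9) = 259.9 kN → net-section rupture.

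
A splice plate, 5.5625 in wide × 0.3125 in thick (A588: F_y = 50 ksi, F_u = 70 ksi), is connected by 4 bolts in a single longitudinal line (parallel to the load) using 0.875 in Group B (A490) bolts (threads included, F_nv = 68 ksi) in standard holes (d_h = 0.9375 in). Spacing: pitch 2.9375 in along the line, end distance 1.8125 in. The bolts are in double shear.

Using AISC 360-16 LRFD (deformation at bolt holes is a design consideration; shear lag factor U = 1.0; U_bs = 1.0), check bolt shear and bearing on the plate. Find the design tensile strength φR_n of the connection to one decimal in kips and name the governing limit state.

129.8 kips (bearing governs)

Bolt shear: A_b = π(0.875)²/4 = 0.60132 in². φR_n = 0.75 × 68 × 0.60132 × 4 × 2 = 245.3 kips.
Bearing (0.3125 in plate, F_u = 70 ksi): end bolts L_c = 1.8125 − 0.9375/2 = 1.34375, R_n = min(1.2×1.34375×0.3125×70, 2.4×0.875×0.3125×70) = 35.273 kips/bolt; interior L_c = 2.9375 − 0.9375 = 2, R_n = 45.938 kips/bolt. φR_n = 0.75 × (1×35.273 + 3×45.938) = 129.8 kips.
Governing: min(245.3, 129.8) = 129.8 kips → bearing.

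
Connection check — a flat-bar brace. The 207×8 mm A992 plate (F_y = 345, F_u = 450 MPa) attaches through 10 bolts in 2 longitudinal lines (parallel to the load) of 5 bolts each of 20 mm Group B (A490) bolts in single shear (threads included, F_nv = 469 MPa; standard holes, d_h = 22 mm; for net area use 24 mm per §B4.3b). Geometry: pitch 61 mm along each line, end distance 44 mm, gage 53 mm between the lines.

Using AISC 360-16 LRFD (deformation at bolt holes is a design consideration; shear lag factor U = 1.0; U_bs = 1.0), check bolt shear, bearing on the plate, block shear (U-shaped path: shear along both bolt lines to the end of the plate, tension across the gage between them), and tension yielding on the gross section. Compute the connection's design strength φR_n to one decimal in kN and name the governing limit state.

Bolt shear: A_b = π(20)²/4 = 314.16 mm². φR_n = 0.75 × 469 × 314.16 × 10 × 1 = 1105.1 kN.
Bearing (8 mm plate, F_u = 450 MPa): end bolts L_c = 44 − 22/2 = 33, R_n = min(1.2×33×8×450, 2.4×20×8×450) = 142.56 kN/bolt; interior L_c = 61 − 22 = 39, R_n = 168.48 kN/bolt. φR_n = 0.75 × (2×142.56 + 8×168.48) = 1224.7 kN.
Block shear: shear path 2×[44+4×61] = 2×288 mm, A_gv = 4608, A_nv = 2×(288 − 4.5×24)×8 = 2880 mm²; tension across gage: (53 − 1×24)×8 = 232 mm². R_n = min(0.6×450×2880, 0.6×345×4608) + 1.0×450×232 = min(777.6, 953.86) + 104.4 = 882 kN. φR_n = 0.75 × 882 = 661.5 kN.
Tension yield (gross): A_g = 207×8 = 1656 mm². φR_n = 0.90 × 345 × 1656 = 514.2 kN.
Governing: min(1105.1, 1224.7, 661.5, 514.2) = 514.2 kN → gross-section yield.

514.2 kN (gross-section yield governs)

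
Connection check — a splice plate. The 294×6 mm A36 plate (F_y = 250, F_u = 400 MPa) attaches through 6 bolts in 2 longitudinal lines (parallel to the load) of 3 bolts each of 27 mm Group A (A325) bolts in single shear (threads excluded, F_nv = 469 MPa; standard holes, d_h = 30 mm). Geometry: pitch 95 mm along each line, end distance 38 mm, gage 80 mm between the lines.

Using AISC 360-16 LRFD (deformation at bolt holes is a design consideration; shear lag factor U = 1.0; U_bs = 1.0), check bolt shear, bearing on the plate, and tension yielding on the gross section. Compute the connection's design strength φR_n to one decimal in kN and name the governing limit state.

Bolt shear: A_b = π(27)²/4 = 572.56 mm². φR_n = 0.75 × 469 × 572.56 × 6 × 1 = 1208.4 kN.
Bearing (6 mm plate, F_u = 400 MPa): end bolts L_c = 38 − 30/2 = 23, R_n = min(1.2×23×6×400, 2.4×27×6×400) = 66.24 kN/bolt; interior L_c = 95 − 30 = 65, R_n = 155.52 kN/bolt. φR_n = 0.75 × (2×66.24 + 4×155.52) = 565.9 kN.
Tension yield (gross): A_g = 294×6 = 1764 mm². φR_n = 0.90 × 250 × 1764 = 396.9 kN.
Governing: min(1208.4, 565.9, 396.9) = 396.9 kN → gross-section yield.

396.9 kN (gross-section yield governs)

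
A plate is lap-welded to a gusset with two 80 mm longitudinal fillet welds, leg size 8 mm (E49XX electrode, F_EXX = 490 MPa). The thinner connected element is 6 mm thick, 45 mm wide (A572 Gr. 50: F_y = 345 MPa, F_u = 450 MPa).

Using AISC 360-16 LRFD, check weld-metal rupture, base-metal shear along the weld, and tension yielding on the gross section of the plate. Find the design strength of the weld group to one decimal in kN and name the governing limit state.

Weld metal: throat = 0.707×8 = 5.656 mm, L = 2×80 = 160 mm. φR_n = 0.75 × 0.6 × 490 × 5.656 × 160 = 199.5 kN.
Base metal shear (6 mm plate): yield φR_n = 1.0×0.6×345×6×160 = 198.7 kN; rupture φR_n = 0.75×0.6×450×6×160 = 194.4 kN; take 194.4 kN (rupture).
Tension yield (gross): A_g = 45×6 = 270 mm². φR_n = 0.90 × 345 × 270 = 83.8 kN.
Governing: min(199.5, 194.4, 83.8) = 83.8 kN → gross-section yield.

83.8 kN (gross-section yield governs)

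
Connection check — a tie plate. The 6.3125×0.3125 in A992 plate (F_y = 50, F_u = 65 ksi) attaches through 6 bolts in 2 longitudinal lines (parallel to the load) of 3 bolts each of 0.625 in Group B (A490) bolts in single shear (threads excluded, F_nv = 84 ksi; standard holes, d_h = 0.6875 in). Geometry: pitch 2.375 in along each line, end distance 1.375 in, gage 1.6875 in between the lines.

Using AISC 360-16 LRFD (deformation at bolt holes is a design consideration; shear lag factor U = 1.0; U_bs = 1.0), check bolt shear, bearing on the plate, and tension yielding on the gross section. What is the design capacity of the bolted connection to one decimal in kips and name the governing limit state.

Bolt shear: A_b = π(0.625)²/4 = 0.3068 in². φR_n = 0.75 × 84 × 0.3068 × 6 × 1 = 116.0 kips.
Bearing (0.3125 in plate, F_u = 65 ksi): end bolts L_c = 1.375 − 0.6875/2 = 1.03125, R_n = min(1.2×1.03125×0.3125×65, 2.4×0.625×0.3125×65) = 25.137 kips/bolt; interior L_c = 2.375 − 0.6875 = 1.6875, R_n = 30.469 kips/bolt. φR_n = 0.75 × (2×25.137 + 4×30.469) = 129.1 kips.
Tension yield (gross): A_g = 6.3125×0.3125 = 1.9727 in². φR_n = 0.90 × 50 × 1.9727 = 88.8 kips.
Governing: min(116.0, 129.1, 88.8) = 88.8 kips → gross-section yield.

88.8 kips (gross-section yield governs)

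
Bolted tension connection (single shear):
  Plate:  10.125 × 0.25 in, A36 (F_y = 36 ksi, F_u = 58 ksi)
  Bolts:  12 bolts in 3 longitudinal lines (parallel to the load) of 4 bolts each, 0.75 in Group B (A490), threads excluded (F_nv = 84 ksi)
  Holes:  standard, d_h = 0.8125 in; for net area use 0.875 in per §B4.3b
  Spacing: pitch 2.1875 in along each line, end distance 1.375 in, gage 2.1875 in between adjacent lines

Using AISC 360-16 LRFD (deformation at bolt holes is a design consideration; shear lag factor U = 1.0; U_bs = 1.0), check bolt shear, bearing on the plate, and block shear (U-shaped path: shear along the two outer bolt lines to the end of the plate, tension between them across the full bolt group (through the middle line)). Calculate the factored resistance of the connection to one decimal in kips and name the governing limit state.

Bolt shear: A_b = π(0.75)²/4 = 0.44179 in². φR_n = 0.75 × 84 × 0.44179 × 12 × 1 = 334.0 kips.
Bearing (0.25 in plate, F_u = 58 ksi): end bolts L_c = 1.375 − 0.8125/2 = 0.96875, R_n = min(1.2×0.96875×0.25×58, 2.4×0.75×0.25×58) = 16.856 kips/bolt; interior L_c = 2.1875 − 0.8125 = 1.375, R_n = 23.925 kips/bolt. φR_n = 0.75 × (3×16.856 + 9×23.925) = 199.4 kips.
Block shear: shear path 2×[1.375+3×2.1875] = 2×7.9375 in, A_gv = 3.9688, A_nv = 2×(7.9375 − 3.5×0.875)×0.25 = 2.4375 in²; tension across gage: (4.375 − 2×0.875)×0.25 = 0.65625 in². R_n = min(0.6×58×2.4375, 0.6×36×3.9688) + 1.0×58×0.65625 = min(84.825, 85.726) + 38.063 = 122.89 kips. φR_n = 0.75 × 122.89 = 92.2 kips.
Governing: min(334.0, 199.4, 92.2) = 92.2 kips → block shear.

92.2 kips (block shear governs)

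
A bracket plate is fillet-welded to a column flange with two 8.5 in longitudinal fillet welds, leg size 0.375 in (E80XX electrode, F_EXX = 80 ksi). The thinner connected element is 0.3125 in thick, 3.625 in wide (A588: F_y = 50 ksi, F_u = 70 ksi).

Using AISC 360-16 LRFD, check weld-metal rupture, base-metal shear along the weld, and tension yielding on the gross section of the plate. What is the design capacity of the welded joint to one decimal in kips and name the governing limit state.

51.0 kips (gross-section yield governs)

Weld metal: throat = 0.707×0.375 = 0.26513 in, L = 2×8.5 = 17 in. φR_n = 0.75 × 0.6 × 80 × 0.26513 × 17 = 162.3 kips.
Base metal shear (0.3125 in plate): yield φR_n = 1.0×0.6×50×0.3125×17 = 159.4 kips; rupture φR_n = 0.75×0.6×70×0.3125×17 = 167.3 kips; take 159.4 kips (yield).
Tension yield (gross): A_g = 3.625×0.3125 = 1.1328 in². φR_n = 0.90 × 50 × 1.1328 = 51.0 kips.
Governing: min(162.3, 159.4, 51.0) = 51.0 kips → gross-section yield.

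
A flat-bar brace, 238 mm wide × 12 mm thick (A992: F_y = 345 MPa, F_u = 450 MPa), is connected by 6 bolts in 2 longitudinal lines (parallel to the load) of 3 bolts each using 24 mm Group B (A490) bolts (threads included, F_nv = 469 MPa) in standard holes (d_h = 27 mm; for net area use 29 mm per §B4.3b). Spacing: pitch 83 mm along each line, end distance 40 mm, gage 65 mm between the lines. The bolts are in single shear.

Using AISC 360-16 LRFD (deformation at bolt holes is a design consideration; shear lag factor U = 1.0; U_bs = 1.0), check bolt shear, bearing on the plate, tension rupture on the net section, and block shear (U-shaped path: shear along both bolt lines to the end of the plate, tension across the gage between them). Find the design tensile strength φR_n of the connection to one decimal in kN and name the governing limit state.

729.0 kN (net-section rupture governs)

Bolt shear: A_b = π(24)²/4 = 452.39 mm². φR_n = 0.75 × 469 × 452.39 × 6 × 1 = 954.8 kN.
Bearing (12 mm plate, F_u = 450 MPa): end bolts L_c = 40 − 27/2 = 26.5, R_n = min(1.2×26.5×12×450, 2.4×24×12×450) = 171.72 kN/bolt; interior L_c = 83 − 27 = 56, R_n = 311.04 kN/bolt. φR_n = 0.75 × (2×171.72 + 4×311.04) = 1190.7 kN.
Tension rupture (net): A_n = (238 − 2×29)×12 = 2160 mm² (U = 1.0, A_e = A_n). φR_n = 0.75 × 450 × 2160 = 729.0 kN.
Block shear: shear path 2×[40+2×83] = 2×206 mm, A_gv = 4944, A_nv = 2×(206 − 2.5×29)×12 = 3204 mm²; tension across gage: (65 − 1×29)×12 = 432 mm². R_n = min(0.6×450×3204, 0.6×345×4944) + 1.0×450×432 = min(865.08, 1023.4) + 194.4 = 1059.5 kN. φR_n = 0.75 × 1059.5 = 794.6 kN.
Governing: min(954.8, 1190.7, 729.0, 794.6) = 729.0 kN → net-section rupture.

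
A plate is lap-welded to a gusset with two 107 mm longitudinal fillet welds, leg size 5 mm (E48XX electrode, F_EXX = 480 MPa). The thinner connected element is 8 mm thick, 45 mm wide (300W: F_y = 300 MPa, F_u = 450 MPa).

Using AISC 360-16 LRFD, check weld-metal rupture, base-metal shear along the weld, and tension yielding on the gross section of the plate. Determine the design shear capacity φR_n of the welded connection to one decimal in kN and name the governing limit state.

97.2 kN (gross-section yield governs)

Weld metal: throat = 0.707×5 = 3.535 mm, L = 2×107 = 214 mm. φR_n = 0.75 × 0.6 × 480 × 3.535 × 214 = 163.4 kN.
Base metal shear (8 mm plate): yield φR_n = 1.0×0.6×300×8×214 = 308.2 kN; rupture φR_n = 0.75×0.6×450×8×214 = 346.7 kN; take 308.2 kN (yield).
Tension yield (gross): A_g = 45×8 = 360 mm². φR_n = 0.90 × 300 × 360 = 97.2 kN.
Governing: min(163.4, 308.2, 97.2) = 97.2 kN → gross-section yield.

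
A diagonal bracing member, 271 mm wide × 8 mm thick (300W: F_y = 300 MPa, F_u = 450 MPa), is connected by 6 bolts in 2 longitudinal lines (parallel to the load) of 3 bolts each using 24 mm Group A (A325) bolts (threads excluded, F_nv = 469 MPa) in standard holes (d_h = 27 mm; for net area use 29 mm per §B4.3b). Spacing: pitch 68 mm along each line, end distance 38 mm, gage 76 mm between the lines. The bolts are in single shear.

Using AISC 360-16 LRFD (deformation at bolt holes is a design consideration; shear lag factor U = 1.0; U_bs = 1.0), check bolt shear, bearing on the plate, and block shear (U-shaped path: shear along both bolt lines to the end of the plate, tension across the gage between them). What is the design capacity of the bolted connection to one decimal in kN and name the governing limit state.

455.8 kN (block shear governs)

Bolt shear: A_b = π(24)²/4 = 452.39 mm². φR_n = 0.75 × 469 × 452.39 × 6 × 1 = 954.8 kN.
Bearing (8 mm plate, F_u = 450 MPa): end bolts L_c = 38 − 27/2 = 24.5, R_n = min(1.2×24.5×8×450, 2.4×24×8×450) = 105.84 kN/bolt; interior L_c = 68 − 27 = 41, R_n = 177.12 kN/bolt. φR_n = 0.75 × (2×105.84 + 4×177.12) = 690.1 kN.
Block shear: shear path 2×[38+2×68] = 2×174 mm, A_gv = 2784, A_nv = 2×(174 − 2.5×29)×8 = 1624 mm²; tension across gage: (76 − 1×29)×8 = 376 mm². R_n = min(0.6×450×1624, 0.6×300×2784) + 1.0×450×376 = min(438.48, 501.12) + 169.2 = 607.68 kN. φR_n = 0.75 × 607.68 = 455.8 kN.
Governing: min(954.8, 690.1, 455.8) = 455.8 kN → block shear.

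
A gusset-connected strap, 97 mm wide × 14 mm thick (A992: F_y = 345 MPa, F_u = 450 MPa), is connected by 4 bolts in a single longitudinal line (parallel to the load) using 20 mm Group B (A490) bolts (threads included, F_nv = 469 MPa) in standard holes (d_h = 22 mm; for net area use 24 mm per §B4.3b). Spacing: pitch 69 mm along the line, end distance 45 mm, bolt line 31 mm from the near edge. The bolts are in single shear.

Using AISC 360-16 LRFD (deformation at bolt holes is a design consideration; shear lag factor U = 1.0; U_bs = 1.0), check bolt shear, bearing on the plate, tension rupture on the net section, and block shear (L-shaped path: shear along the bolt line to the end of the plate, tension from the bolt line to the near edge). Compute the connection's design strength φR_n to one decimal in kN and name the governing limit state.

Bolt shear: A_b = π(20)²/4 = 314.16 mm². φR_n = 0.75 × 469 × 314.16 × 4 × 1 = 442.0 kN.
Bearing (14 mm plate, F_u = 450 MPa): end bolts L_c = 45 − 22/2 = 34, R_n = min(1.2×34×14×450, 2.4×20×14×450) = 257.04 kN/bolt; interior L_c = 69 − 22 = 47, R_n = 302.4 kN/bolt. φR_n = 0.75 × (1×257.04 + 3×302.4) = 873.2 kN.
Tension rupture (net): A_n = (97 − 1×24)×14 = 1022 mm² (U = 1.0, A_e = A_n). φR_n = 0.75 × 450 × 1022 = 344.9 kN.
Block shear: shear path 1×[45+3×69] = 1×252 mm, A_gv = 3528, A_nv = 1×(252 − 3.5×24)×14 = 2352 mm²; tension to near edge: (31 − 0.5×24)×14 = 266 mm². R_n = min(0.6×450×2352, 0.6×345×3528) + 1.0×450×266 = min(635.04, 730.3) + 119.7 = 754.74 kN. φR_n = 0.75 × 754.74 = 566.1 kN.
Governing: min(442.0, 873.2, 344.9, 566.1) = 344.9 kN → net-section rupture.

344.9 kN (net-section rupture governs)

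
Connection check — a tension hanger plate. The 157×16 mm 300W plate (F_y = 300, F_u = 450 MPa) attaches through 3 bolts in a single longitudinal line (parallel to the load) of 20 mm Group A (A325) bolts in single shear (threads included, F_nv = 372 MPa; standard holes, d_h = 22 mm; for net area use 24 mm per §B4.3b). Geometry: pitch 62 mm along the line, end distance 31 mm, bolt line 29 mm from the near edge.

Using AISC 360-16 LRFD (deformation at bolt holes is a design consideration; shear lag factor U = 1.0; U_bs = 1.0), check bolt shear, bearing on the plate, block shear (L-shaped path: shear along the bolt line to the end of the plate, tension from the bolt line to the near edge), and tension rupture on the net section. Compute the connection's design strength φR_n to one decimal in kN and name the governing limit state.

Bolt shear: A_b = π(20)²/4 = 314.16 mm². φR_n = 0.75 × 372 × 314.16 × 3 × 1 = 263.0 kN.
Bearing (16 mm plate, F_u = 450 MPa): end bolts L_c = 31 − 22/2 = 20, R_n = min(1.2×20×16×450, 2.4×20×16×450) = 172.8 kN/bolt; interior L_c = 62 − 22 = 40, R_n = 345.6 kN/bolt. φR_n = 0.75 × (1×172.8 + 2×345.6) = 648.0 kN.
Block shear: shear path 1×[31+2×62] = 1×155 mm, A_gv = 2480, A_nv = 1×(155 − 2.5×24)×16 = 1520 mm²; tension to near edge: (29 − 0.5×24)×16 = 272 mm². R_n = min(0.6×450×1520, 0.6×300×2480) + 1.0×450×272 = min(410.4, 446.4) + 122.4 = 532.8 kN. φR_n = 0.75 × 532.8 = 399.6 kN.
Tension rupture (net): A_n = (157 − 1×24)×16 = 2128 mm² (U = 1.0, A_e = A_n). φR_n = 0.75 × 450 × 2128 = 718.2 kN.
Governing: min(263.0, 648.0, 399.6, 718.2) = 263.0 kN → bolt shear.

263.0 kN (bolt shear governs)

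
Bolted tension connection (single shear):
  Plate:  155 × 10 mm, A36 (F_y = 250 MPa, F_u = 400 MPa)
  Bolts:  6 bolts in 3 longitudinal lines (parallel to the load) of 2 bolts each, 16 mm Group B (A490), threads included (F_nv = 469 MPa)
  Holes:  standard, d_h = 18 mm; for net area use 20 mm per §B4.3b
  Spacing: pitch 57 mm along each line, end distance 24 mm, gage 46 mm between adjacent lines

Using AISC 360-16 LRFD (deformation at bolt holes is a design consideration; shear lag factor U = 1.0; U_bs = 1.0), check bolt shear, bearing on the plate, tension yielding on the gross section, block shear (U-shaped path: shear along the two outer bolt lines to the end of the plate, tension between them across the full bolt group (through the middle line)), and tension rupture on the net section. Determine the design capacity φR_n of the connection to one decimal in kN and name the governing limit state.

Bolt shear: A_b = π(16)²/4 = 201.06 mm². φR_n = 0.75 × 469 × 201.06 × 6 × 1 = 424.3 kN.
Bearing (10 mm plate, F_u = 400 MPa): end bolts L_c = 24 − 18/2 = 15, R_n = min(1.2×15×10×400, 2.4×16×10×400) = 72 kN/bolt; interior L_c = 57 − 18 = 39, R_n = 153.6 kN/bolt. φR_n = 0.75 × (3×72 + 3×153.6) = 507.6 kN.
Tension yield (gross): A_g = 155×10 = 1550 mm². φR_n = 0.90 × 250 × 1550 = 348.8 kN.
Block shear: shear path 2×[24+1×57] = 2×81 mm, A_gv = 1620, A_nv = 2×(81 − 1.5×20)×10 = 1020 mm²; tension across gage: (92 − 2×20)×10 = 520 mm². R_n = min(0.6×400×1020, 0.6×250×1620) + 1.0×400×520 = min(244.8, 243) + 208 = 451 kN. φR_n = 0.75 × 451 = 338.3 kN.
Tension rupture (net): A_n = (155 − 3×20)×10 = 950 mm² (U = 1.0, A_e = A_n). φR_n = 0.75 × 400 × 950 = 285.0 kN.
Governing: min(424.3, 507.6, 348.8, 338.3, 285.0) = 285.0 kN → net-section rupture.

285.0 kN (net-section rupture governs)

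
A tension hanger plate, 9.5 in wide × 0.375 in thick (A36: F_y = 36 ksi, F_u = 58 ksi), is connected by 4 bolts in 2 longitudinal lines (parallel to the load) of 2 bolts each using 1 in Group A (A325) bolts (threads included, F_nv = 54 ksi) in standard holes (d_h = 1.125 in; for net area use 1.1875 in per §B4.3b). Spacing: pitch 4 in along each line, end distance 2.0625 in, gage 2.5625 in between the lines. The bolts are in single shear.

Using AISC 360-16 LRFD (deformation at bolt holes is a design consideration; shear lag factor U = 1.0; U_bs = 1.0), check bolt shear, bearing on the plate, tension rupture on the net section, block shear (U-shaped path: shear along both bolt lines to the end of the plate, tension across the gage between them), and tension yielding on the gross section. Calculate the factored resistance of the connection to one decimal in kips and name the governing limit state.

Bolt shear: A_b = π(1)²/4 = 0.7854 in². φR_n = 0.75 × 54 × 0.7854 × 4 × 1 = 127.2 kips.
Bearing (0.375 in plate, F_u = 58 ksi): end bolts L_c = 2.0625 − 1.125/2 = 1.5, R_n = min(1.2×1.5×0.375×58, 2.4×1×0.375×58) = 39.15 kips/bolt; interior L_c = 4 − 1.125 = 2.875, R_n = 52.2 kips/bolt. φR_n = 0.75 × (2×39.15 + 2×52.2) = 137.0 kips.
Tension rupture (net): A_n = (9.5 − 2×1.1875)×0.375 = 2.6719 in² (U = 1.0, A_e = A_n). φR_n = 0.75 × 58 × 2.6719 = 116.2 kips.
Block shear: shear path 2×[2.0625+1×4] = 2×6.0625 in, A_gv = 4.5469, A_nv = 2×(6.0625 − 1.5×1.1875)×0.375 = 3.2109 in²; tension across gage: (2.5625 − 1×1.1875)×0.375 = 0.51563 in². R_n = min(0.6×58×3.2109, 0.6×36×4.5469) + 1.0×58×0.51563 = min(111.74, 98.213) + 29.907 = 128.12 kips. φR_n = 0.75 × 128.12 = 96.1 kips.
Tension yield (gross): A_g = 9.5×0.375 = 3.5625 in². φR_n = 0.90 × 36 × 3.5625 = 115.4 kips.
Governing: min(127.2, 137.0, 116.2, 96.1, 115.4) = 96.1 kips → block shear.

96.1 kips (block shear governs)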